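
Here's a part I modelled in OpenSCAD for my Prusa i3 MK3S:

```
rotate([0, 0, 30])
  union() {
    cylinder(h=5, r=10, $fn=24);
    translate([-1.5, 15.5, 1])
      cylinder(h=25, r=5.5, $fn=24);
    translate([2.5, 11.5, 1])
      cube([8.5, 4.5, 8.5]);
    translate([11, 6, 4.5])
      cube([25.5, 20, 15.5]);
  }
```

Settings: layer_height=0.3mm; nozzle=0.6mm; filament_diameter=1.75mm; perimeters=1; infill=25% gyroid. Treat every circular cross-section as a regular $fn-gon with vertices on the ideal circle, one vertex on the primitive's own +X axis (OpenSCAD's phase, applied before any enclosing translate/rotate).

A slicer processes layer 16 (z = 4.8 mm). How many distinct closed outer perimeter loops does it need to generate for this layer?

2

At z = 4.8 mm: the r=10 cylinder gives a regular 24-gon of circumradius 10 (constant along its height); the r=5.5 cylinder at (-1.5, 15.5) contributes a regular 24-gon of circumradius 5.5; the cube at (2.5, 11.5) (footprint 8.5×4.5) is included at this height; the cube at (11, 6) is present — its section is the full 25.5×20 rectangle; Taking the union: the regions partially overlap (shared area 4.49 mm²), so overlapping operands fuse into one piece — 2 connected regions; (whole slice rotated 30° about Z — lengths, areas and connectivity unchanged). The result has 2 disconnected regions.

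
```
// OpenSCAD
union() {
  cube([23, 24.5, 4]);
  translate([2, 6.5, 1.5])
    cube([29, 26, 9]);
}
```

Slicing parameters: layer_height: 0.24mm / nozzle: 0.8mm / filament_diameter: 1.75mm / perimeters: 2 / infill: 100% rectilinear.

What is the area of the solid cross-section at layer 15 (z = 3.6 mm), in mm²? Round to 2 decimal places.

At z = 3.6 mm: the cube is present — its section is the full 23×24.5 rectangle (area 563.50 mm²); the cube at (2, 6.5) is present — its section is the full 29×26 rectangle (area 754.00 mm²); Taking the union: the regions partially overlap — summed areas 1317.50 mm² minus the doubly-counted overlap 378.00 mm² gives 939.50 mm² — area = 939.50 mm². Overall, the cross-section is a single solid region. Net area = 939.50 mm².

939.50 mm²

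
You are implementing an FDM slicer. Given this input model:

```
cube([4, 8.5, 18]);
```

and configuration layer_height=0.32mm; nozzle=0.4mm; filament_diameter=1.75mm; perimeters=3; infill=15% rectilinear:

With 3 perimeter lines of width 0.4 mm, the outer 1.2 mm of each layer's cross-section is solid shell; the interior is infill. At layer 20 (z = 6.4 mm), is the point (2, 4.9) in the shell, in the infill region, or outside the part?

At z = 6.4 mm: the 4×8.5 cube contributes its full rectangle. Overall, the cross-section is a single solid region. The nearest boundary edge runs (4.00, 0.00)→(4.00, 8.50); distance from the point to it = 2.00 mm. The point is inside the cross-section and 2.00 mm from the nearest boundary — more than the 1.2 mm shell width (3 × 0.4), so it's in the infill interior.

infill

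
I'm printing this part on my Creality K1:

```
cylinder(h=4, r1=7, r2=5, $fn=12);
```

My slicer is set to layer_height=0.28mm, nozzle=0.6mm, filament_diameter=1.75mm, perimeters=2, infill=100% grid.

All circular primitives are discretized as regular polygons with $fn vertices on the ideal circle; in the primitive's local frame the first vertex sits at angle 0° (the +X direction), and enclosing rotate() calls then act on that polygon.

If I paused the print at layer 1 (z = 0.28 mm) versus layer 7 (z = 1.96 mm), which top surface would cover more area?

Layer 1 (z = 0.28): the cone (r1=7→r2=5) has section circumradius 6.860 here — a regular 12-gon (area = (12/2)·6.860²·sin(360°/12) = 141.18 mm²). So its area = 141.18 mm². Layer 7 (z = 1.96): the cone contributes a regular 12-gon of circumradius 6.020 (interpolated between r1=7 and r2=5 at t=0.490) (area = (12/2)·6.020²·sin(360°/12) = 108.72 mm²). So its area = 108.72 mm². Layer 1 is larger (141.18 vs 108.72 mm²).

layer 1 (z = 0.28 mm)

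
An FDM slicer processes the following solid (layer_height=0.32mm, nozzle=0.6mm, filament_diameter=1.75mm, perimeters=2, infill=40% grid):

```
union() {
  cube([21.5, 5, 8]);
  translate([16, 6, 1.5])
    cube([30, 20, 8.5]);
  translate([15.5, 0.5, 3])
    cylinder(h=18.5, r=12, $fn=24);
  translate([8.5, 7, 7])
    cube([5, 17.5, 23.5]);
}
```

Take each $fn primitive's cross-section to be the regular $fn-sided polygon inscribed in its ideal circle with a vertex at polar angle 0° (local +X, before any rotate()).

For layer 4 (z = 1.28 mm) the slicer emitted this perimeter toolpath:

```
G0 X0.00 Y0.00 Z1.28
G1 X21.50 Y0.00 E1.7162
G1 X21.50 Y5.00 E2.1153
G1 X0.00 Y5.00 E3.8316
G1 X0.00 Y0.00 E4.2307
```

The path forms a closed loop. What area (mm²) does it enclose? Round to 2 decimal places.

107.50 mm²

Apply the shoelace formula to the sequence of (X, Y) vertices; enclosed area = 107.50 mm².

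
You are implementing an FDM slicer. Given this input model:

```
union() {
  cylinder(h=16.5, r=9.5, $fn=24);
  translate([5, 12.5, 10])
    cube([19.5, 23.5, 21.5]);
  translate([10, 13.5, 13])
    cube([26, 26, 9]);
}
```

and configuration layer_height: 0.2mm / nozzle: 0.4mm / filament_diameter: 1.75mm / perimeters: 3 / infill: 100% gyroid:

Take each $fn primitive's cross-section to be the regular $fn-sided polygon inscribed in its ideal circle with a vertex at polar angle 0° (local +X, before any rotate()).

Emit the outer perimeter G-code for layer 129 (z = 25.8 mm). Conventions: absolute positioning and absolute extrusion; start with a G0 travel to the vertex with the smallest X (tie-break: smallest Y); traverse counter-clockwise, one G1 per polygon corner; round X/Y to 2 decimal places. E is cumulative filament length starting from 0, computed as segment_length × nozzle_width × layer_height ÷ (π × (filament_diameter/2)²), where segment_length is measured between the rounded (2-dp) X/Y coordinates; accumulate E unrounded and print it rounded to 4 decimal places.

At z = 25.8 mm: the cylinder is absent (z outside [0, 16.5]); the cube at (5, 12.5) is present — its section is the full 19.5×23.5 rectangle; the cube at (10, 13.5) does not reach this height (z outside [13, 22]); Merging all regions: only the 19.5×23.5 cube at (5, 12.5) is present, so the union is just that shape — 1 connected region. The outline is a single polygon with 4 vertices. Extrusion per mm of travel: 0.4 × 0.2 / (π × 0.875²) = 0.033260. Accumulating E over each segment gives final E = 2.8604.

G0 X5.00 Y12.50 Z25.80
G1 X24.50 Y12.50 E0.6486
G1 X24.50 Y36.00 E1.4302
G1 X5.00 Y36.00 E2.0788
G1 X5.00 Y12.50 E2.8604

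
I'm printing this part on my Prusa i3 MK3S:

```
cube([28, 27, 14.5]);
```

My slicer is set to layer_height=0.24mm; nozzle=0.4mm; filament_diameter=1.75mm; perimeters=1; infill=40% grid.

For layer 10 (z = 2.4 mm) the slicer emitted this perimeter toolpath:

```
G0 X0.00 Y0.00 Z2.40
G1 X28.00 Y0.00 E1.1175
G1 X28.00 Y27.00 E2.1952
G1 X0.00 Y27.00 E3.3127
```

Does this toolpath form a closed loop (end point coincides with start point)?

no

Start point (G0): (0.00, 0.00). End point (last G1): the path does not return to the start — open.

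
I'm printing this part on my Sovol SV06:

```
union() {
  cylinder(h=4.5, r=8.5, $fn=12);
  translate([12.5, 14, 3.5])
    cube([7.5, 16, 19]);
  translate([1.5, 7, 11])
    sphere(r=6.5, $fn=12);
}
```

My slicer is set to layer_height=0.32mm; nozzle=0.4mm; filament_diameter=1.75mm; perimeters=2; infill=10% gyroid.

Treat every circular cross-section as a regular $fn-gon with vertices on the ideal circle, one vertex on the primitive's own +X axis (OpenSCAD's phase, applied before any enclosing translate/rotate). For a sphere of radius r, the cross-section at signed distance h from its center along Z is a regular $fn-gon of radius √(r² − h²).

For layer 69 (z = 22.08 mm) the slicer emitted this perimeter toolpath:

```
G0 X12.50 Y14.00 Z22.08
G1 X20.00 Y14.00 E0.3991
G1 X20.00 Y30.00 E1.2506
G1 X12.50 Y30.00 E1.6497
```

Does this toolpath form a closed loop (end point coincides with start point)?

no

Start point (G0): (12.50, 14.00). End point (last G1): the path does not return to the start — open.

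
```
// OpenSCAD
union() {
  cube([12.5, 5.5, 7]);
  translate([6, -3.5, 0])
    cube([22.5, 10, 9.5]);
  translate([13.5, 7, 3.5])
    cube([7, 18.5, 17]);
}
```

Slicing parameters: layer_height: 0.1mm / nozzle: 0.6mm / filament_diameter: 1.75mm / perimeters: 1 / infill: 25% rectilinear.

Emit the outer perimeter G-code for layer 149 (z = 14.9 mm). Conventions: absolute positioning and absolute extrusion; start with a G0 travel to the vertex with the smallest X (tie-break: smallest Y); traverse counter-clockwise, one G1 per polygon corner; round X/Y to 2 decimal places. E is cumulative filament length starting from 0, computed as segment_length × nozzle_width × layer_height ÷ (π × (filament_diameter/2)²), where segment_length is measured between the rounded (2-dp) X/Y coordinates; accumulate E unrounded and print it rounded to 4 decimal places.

At z = 14.9 mm: the cube is absent (z outside [0, 7]); the cube at (6, -3.5) does not reach this height (z outside [0, 9.5]); the cube at (13.5, 7) (footprint 7×18.5) is included at this height; Combining (union): only the 7×18.5 cube at (13.5, 7) is present, so the union is just that shape — 1 connected region. The outline is a single polygon with 4 vertices. Extrusion per mm of travel: 0.6 × 0.1 / (π × 0.875²) = 0.024945. Accumulating E over each segment gives final E = 1.2722.

G0 X13.50 Y7.00 Z14.90
G1 X20.50 Y7.00 E0.1746
G1 X20.50 Y25.50 E0.6361
G1 X13.50 Y25.50 E0.8107
G1 X13.50 Y7.00 E1.2722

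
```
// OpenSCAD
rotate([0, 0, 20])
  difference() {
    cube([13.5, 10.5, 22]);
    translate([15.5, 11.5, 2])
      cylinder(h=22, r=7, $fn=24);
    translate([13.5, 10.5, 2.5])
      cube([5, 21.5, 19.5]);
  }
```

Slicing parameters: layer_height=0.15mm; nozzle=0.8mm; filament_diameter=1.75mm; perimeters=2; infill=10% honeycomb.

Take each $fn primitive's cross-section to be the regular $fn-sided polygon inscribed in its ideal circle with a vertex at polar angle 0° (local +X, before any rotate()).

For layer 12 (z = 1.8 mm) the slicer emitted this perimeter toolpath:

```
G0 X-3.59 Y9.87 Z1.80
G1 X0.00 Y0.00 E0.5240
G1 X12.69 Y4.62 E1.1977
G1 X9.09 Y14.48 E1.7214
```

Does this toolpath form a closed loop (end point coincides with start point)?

Start point (G0): (-3.59, 9.87). End point (last G1): the path does not return to the start — open.

no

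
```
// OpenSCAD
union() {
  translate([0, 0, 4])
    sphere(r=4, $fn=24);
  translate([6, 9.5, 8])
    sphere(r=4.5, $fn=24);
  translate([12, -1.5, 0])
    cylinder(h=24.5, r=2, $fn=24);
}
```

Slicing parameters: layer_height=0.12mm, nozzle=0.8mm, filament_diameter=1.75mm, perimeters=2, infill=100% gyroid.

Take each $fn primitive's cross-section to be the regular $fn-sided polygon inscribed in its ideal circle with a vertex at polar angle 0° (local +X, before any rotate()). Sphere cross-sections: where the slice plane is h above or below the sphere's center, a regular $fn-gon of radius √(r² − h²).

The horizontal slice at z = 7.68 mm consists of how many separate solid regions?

At z = 7.68 mm: the r=4 sphere contributes a regular 24-gon of circumradius √(4²−3.68²) = 1.568; the sphere at (6, 9.5): section is a regular 24-gon, circumradius = √(r²−h²) = √(4.5²−0.32²) = 4.489; the r=2 cylinder at (12, -1.5) gives a regular 24-gon of circumradius 2 (constant along its height); Merging all regions: the 3 present regions are separate (no shared area or edge), so areas and boundary lengths simply add and each stays a separate island — 3 connected regions. The result has 3 disconnected regions.

3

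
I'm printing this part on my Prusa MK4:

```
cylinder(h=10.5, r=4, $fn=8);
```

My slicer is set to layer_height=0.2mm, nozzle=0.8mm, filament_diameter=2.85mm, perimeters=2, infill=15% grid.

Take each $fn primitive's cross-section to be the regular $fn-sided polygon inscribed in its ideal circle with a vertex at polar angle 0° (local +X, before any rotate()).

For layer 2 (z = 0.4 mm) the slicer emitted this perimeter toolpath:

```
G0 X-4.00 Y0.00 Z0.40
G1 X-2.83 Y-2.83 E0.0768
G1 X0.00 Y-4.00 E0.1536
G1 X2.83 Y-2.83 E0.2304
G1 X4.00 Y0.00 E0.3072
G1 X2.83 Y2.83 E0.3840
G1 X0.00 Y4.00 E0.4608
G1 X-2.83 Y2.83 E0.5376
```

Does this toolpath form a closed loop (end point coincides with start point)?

no

Start point (G0): (-4.00, 0.00). End point (last G1): the path does not return to the start — open.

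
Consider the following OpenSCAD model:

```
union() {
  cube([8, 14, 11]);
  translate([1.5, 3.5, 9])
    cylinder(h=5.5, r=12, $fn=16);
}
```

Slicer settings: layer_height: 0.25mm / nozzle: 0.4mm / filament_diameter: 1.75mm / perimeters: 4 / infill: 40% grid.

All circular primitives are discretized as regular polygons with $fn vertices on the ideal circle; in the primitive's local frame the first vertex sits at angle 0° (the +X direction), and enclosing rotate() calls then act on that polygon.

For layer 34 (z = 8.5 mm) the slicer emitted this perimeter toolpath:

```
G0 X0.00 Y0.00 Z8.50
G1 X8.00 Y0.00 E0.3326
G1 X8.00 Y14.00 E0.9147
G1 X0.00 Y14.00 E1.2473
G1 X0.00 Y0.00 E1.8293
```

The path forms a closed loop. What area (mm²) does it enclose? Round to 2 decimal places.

112.00 mm²

Apply the shoelace formula to the sequence of (X, Y) vertices; enclosed area = 112.00 mm².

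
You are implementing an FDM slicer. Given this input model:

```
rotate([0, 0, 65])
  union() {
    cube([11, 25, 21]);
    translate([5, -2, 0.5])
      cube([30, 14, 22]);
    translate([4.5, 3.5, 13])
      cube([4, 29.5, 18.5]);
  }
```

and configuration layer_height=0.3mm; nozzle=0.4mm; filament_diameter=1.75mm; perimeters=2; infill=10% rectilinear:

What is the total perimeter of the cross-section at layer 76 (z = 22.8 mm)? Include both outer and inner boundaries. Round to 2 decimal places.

67.00 mm

At z = 22.8 mm: the cube is absent (z outside [0, 21]); the cube at (5, -2) is not intersected at this z (z outside [0.5, 22.5]); the cube at (4.5, 3.5) (footprint 4×29.5) is included at this height (perimeter 67.00 mm); Taking the union: only the 4×29.5 cube at (4.5, 3.5) is present, so the union is just that shape — boundary = 67.00 mm; (whole slice rotated 65° about Z — lengths, areas and connectivity unchanged). Overall, the cross-section is a single solid region. Total boundary length (outer) = 67.00 mm.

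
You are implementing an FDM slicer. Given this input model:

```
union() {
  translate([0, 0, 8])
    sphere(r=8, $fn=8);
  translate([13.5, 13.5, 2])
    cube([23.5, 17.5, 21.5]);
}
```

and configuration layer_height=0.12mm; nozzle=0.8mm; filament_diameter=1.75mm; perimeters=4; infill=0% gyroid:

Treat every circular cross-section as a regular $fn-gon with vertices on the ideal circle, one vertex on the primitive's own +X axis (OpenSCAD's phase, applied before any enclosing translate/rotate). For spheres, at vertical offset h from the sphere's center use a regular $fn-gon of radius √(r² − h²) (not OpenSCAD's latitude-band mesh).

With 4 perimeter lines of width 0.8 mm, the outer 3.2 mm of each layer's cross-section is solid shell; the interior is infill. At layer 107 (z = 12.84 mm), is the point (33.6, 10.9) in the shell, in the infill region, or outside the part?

outside

At z = 12.84 mm: the r=8 sphere contributes a regular 8-gon of circumradius √(8²−4.84²) = 6.370; the cube at (13.5, 13.5) (footprint 23.5×17.5) is included at this height; Combining (union): the 2 present regions are separate (no shared area or edge), so areas and boundary lengths simply add and each stays a separate island — 2 connected regions. Overall, the cross-section has 2 separate islands. The nearest boundary edge runs (37.00, 13.50)→(13.50, 13.50); distance from the point to it = 2.60 mm. The point is not inside any of the regions above, so it lies outside the cross-section (2.60 mm from the nearest boundary).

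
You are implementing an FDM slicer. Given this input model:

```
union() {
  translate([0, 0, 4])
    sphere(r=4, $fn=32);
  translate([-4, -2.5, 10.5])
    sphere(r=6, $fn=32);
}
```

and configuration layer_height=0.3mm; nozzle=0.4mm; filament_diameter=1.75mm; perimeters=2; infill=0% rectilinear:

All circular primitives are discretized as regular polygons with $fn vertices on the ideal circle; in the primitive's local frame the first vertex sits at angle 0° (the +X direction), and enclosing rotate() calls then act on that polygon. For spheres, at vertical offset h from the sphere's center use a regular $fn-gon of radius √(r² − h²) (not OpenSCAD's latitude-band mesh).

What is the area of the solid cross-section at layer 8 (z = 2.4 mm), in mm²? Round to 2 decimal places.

41.95 mm²

At z = 2.4 mm: the sphere: section is a regular 32-gon, circumradius = √(r²−h²) = √(4²−1.6²) = 3.666 (area = (32/2)·3.666²·sin(360°/32) = 41.95 mm²); the sphere at (-4, -2.5) does not reach this height (|z−center|=8.100 > r=6); Merging all regions: only the r=4 sphere is present, so the union is just that shape — area = 41.95 mm². Overall, the cross-section is a single solid region. Net area = 41.95 mm².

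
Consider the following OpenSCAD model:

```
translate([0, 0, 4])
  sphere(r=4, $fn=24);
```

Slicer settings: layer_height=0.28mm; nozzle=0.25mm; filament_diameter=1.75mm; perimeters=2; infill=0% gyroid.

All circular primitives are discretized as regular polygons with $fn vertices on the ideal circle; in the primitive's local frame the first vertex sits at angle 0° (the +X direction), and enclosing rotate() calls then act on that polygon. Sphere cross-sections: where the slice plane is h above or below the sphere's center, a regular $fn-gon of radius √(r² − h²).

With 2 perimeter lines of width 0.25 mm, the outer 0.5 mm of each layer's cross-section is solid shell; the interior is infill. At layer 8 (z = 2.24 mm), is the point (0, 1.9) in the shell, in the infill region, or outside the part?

At z = 2.24 mm: the r=4 sphere slices to a regular 24-gon of circumradius 3.592 (√(r²−h²) with h=1.76 from center). Overall, the cross-section is a single solid region. The nearest boundary edge runs (0.00, 3.59)→(-0.93, 3.47); distance from the point to it = 1.68 mm. The point is inside the cross-section and 1.68 mm from the nearest boundary — more than the 0.5 mm shell width (2 × 0.25), so it's in the infill interior.

infill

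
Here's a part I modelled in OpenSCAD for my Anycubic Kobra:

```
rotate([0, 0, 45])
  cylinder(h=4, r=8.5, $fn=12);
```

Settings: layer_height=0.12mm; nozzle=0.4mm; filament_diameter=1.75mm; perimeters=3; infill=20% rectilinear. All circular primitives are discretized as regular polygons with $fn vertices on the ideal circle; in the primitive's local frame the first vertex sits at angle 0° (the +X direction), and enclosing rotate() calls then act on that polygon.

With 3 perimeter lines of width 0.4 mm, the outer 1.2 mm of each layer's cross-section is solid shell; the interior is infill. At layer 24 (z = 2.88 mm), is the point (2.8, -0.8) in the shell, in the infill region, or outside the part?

infill

At z = 2.88 mm: the r=8.5 cylinder gives a regular 12-gon of circumradius 8.5 (constant along its height); (whole slice rotated 45° about Z — lengths, areas and connectivity unchanged). Overall, the cross-section is a single solid region. Undo the 45° rotation: the query point maps to (1.414, -2.546) in the un-rotated model frame. The nearest boundary edge runs (-0.00, -8.50)→(4.25, -7.36); distance from the point to it = 5.39 mm. The point is inside the cross-section and 5.39 mm from the nearest boundary — more than the 1.2 mm shell width (3 × 0.4), so it's in the infill interior.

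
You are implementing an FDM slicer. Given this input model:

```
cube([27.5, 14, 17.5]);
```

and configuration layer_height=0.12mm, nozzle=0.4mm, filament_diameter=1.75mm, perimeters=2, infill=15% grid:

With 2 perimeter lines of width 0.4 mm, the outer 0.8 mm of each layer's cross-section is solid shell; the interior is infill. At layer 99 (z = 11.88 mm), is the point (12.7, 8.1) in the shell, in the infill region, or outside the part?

infill

At z = 11.88 mm: the cube is present — its section is the full 27.5×14 rectangle. Overall, the cross-section is a single solid region. The nearest boundary edge runs (27.50, 14.00)→(0.00, 14.00); distance from the point to it = 5.90 mm. The point is inside the cross-section and 5.90 mm from the nearest boundary — more than the 0.8 mm shell width (2 × 0.4), so it's in the infill interior.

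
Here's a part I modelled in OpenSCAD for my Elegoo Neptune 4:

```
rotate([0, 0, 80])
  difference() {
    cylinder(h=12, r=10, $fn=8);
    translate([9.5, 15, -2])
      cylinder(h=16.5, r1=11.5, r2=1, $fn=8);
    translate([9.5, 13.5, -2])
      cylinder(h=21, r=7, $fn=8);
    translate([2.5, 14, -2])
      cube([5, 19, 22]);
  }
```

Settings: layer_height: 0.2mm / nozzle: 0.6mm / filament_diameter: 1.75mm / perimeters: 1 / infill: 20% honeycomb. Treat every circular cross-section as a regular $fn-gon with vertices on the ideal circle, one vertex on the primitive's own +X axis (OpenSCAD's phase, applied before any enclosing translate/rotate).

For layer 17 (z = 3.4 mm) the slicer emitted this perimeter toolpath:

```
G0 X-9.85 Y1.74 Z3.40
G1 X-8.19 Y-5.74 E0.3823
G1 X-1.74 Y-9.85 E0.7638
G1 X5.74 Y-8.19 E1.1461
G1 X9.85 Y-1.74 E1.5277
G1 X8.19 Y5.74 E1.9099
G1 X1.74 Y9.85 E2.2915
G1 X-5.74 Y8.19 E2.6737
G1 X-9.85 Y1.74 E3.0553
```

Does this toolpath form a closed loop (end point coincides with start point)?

Start point (G0): (-9.85, 1.74). End point (last G1): the path returns to the start — closed.

yes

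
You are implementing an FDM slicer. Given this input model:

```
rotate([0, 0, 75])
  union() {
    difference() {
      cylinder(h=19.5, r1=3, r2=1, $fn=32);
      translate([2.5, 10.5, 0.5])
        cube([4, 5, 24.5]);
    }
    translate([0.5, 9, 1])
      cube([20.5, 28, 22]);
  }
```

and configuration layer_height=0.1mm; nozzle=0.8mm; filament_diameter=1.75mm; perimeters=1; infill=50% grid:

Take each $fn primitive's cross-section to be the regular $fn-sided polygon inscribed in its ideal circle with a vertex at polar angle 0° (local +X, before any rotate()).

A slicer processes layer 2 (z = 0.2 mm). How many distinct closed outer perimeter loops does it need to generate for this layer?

At z = 0.2 mm: the cone: at t=0.010 of its height the radius interpolates to r₁+(r₂−r₁)t = 2.979, giving a regular 32-gon of that circumradius; the cube at (2.5, 10.5) does not reach this height (z outside [0.5, 25]); After the difference (first − rest): none of the subtracted shapes is present at this height, so the cone is unchanged — 1 connected region; the cube at (0.5, 9) is not intersected at this z (z outside [1, 23]); Combining (union): only that combined region is present, so the union is just that shape — 1 connected region; (rotated 75° about Z; rotation is an isometry so areas/perimeters/island counts are preserved). The result has 1 disconnected region.

1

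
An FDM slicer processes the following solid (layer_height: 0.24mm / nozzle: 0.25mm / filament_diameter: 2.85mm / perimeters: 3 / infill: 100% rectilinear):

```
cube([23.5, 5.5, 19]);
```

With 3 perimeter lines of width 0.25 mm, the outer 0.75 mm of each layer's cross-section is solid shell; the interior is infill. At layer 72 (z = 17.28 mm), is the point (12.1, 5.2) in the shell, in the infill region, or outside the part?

At z = 17.28 mm: the 23.5×5.5 cube contributes its full rectangle. Overall, the cross-section is a single solid region. The nearest boundary edge runs (23.50, 5.50)→(0.00, 5.50); distance from the point to it = 0.30 mm. The point is inside the cross-section, 0.30 mm from the nearest boundary — within the 0.75 mm shell band (3 × 0.25).

shell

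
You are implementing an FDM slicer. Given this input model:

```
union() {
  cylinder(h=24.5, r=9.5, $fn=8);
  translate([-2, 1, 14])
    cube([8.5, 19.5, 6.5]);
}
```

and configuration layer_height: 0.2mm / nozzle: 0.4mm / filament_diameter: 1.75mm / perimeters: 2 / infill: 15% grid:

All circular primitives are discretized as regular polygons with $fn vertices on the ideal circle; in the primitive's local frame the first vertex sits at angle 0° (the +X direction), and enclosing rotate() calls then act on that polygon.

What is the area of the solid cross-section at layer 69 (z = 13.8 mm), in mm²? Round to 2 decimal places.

255.27 mm²

At z = 13.8 mm: the r=9.5 cylinder contributes a regular 8-gon of circumradius 9.5 (area = (8/2)·9.500²·sin(360°/8) = 255.27 mm²); the cube at (-2, 1) does not reach this height (z outside [14, 20.5]); Merging all regions: only the r=9.5 cylinder is present, so the union is just that shape — area = 255.27 mm². Overall, the cross-section is a single solid region. Net area = 255.27 mm².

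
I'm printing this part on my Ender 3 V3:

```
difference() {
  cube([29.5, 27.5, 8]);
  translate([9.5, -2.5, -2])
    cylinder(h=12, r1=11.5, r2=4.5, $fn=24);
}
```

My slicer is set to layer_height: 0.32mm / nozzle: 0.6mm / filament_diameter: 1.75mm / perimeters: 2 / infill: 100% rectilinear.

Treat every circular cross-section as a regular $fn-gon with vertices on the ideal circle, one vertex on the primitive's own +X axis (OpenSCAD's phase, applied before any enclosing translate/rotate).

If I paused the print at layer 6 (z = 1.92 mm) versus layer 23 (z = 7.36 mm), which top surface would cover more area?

Layer 6 (z = 1.92): the cube (footprint 29.5×27.5) is included at this height (area 811.25 mm²); the cone at (9.5, -2.5): at t=0.327 of its height the radius interpolates to r₁+(r₂−r₁)t = 9.213, giving a regular 24-gon of that circumradius (area = (24/2)·9.213²·sin(360°/24) = 263.64 mm²); Taking the first minus the rest: starting from the 29.5×27.5 cube (811.25 mm²), the cone at (9.5, -2.5) partially overlaps it — only the 86.58 mm² overlap (of its 263.64 mm²) is removed, clipping the outline — area = 724.67 mm². So its area = 724.67 mm². Layer 23 (z = 7.36): the cube is present — its section is the full 29.5×27.5 rectangle (area 811.25 mm²); the cone at (9.5, -2.5) (r1=11.5→r2=4.5) has section circumradius 6.040 here — a regular 24-gon (area = (24/2)·6.040²·sin(360°/24) = 113.31 mm²); After the difference (first − rest): starting from the 29.5×27.5 cube (811.25 mm²), the cone at (9.5, -2.5) partially overlaps it — only the 27.52 mm² overlap (of its 113.31 mm²) is removed, clipping the outline — area = 783.73 mm². So its area = 783.73 mm². Layer 23 is larger (783.73 vs 724.67 mm²).

layer 23 (z = 7.36 mm)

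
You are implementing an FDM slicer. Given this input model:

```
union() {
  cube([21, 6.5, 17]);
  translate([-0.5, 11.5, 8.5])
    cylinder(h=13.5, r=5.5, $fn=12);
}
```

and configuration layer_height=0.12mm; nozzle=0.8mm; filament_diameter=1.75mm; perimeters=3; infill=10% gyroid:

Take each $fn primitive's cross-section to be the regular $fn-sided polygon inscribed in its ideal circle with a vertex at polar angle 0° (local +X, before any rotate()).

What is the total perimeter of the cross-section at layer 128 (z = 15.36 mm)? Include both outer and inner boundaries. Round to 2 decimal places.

At z = 15.36 mm: the cube (footprint 21×6.5) is included at this height (perimeter 55.00 mm); the r=5.5 cylinder at (-0.5, 11.5) gives a regular 12-gon of circumradius 5.5 (constant along its height) (perimeter = 2·12·5.500·sin(180°/12) = 34.16 mm); Taking the union: the regions partially overlap (shared area 0.25 mm²), so the edge portions inside another operand are dropped and the merged outline is re-measured after clipping — boundary = 86.02 mm. Overall, the cross-section is a single solid region. Total boundary length (outer) = 86.02 mm.

86.02 mm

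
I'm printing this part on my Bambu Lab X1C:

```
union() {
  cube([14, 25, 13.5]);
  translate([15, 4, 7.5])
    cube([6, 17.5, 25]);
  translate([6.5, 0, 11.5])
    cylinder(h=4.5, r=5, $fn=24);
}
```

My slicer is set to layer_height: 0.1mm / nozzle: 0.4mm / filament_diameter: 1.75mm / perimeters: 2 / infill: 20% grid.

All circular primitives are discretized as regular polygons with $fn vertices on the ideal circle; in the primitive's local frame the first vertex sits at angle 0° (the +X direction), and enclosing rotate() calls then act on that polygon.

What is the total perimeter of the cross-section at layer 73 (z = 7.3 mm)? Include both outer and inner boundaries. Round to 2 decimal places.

At z = 7.3 mm: the 14×25 cube contributes its full rectangle (perimeter 78.00 mm); the cube at (15, 4) is absent (z outside [7.5, 32.5]); the cylinder at (6.5, 0) is absent (z outside [11.5, 16]); Merging all regions: only the 14×25 cube is present, so the union is just that shape — boundary = 78.00 mm. Overall, the cross-section is a single solid region. Total boundary length (outer) = 78.00 mm.

78.00 mm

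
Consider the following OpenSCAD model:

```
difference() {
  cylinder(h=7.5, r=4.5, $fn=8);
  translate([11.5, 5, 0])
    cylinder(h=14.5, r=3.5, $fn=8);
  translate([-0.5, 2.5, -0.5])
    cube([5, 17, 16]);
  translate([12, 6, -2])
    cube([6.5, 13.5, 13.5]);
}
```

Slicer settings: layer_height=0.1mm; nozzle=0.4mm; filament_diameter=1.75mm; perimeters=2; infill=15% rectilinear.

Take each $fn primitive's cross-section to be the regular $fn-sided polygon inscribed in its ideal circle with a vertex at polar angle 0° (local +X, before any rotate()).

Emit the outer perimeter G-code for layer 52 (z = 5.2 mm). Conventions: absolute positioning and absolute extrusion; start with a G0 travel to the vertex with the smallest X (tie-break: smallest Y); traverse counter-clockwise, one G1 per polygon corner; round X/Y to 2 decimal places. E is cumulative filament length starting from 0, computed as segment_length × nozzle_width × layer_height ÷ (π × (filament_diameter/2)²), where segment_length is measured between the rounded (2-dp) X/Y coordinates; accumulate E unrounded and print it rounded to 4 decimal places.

At z = 5.2 mm: the r=4.5 cylinder contributes a regular 8-gon of circumradius 4.5; the r=3.5 cylinder at (11.5, 5) gives a regular 8-gon of circumradius 3.5 (constant along its height); the cube at (-0.5, 2.5) is present — its section is the full 5×17 rectangle; the cube at (12, 6) (footprint 6.5×13.5) is included at this height; After the difference (first − rest): starting from the r=4.5 cylinder, the r=3.5 cylinder at (11.5, 5) misses the remaining region (no effect); the 5×17 cube at (-0.5, 2.5) partially overlaps it — only the 5.31 mm² overlap (of its 85.00 mm²) is removed, clipping the outline; the 6.5×13.5 cube at (12, 6) misses the remaining region (no effect) — 1 connected region. The outline is a single polygon with 9 vertices. Extrusion per mm of travel: 0.4 × 0.1 / (π × 0.875²) = 0.016630. Accumulating E over each segment gives final E = 0.4752.

G0 X-4.50 Y0.00 Z5.20
G1 X-3.18 Y-3.18 E0.0573
G1 X0.00 Y-4.50 E0.1145
G1 X3.18 Y-3.18 E0.1718
G1 X4.50 Y0.00 E0.2290
G1 X3.46 Y2.50 E0.2741
G1 X-0.50 Y2.50 E0.3399
G1 X-0.50 Y4.29 E0.3697
G1 X-3.18 Y3.18 E0.4179
G1 X-4.50 Y0.00 E0.4752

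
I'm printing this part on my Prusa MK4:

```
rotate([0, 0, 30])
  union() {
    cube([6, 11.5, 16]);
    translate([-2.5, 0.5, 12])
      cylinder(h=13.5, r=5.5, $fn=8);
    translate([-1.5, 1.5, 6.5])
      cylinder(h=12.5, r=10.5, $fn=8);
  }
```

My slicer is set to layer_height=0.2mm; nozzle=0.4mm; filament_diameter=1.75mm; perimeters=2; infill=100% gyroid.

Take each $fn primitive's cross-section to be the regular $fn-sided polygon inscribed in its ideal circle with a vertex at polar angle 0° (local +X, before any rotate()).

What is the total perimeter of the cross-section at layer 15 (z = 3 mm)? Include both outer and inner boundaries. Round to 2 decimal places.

35.00 mm

At z = 3 mm: the cube is present — its section is the full 6×11.5 rectangle (perimeter 35.00 mm); the cylinder at (-2.5, 0.5) does not reach this height (z outside [12, 25.5]); the cylinder at (-1.5, 1.5) is absent (z outside [6.5, 19]); Combining (union): only the 6×11.5 cube is present, so the union is just that shape — boundary = 35.00 mm; (rotated 30° about Z; rotation is an isometry so areas/perimeters/island counts are preserved). Overall, the cross-section is a single solid region. Total boundary length (outer) = 35.00 mm.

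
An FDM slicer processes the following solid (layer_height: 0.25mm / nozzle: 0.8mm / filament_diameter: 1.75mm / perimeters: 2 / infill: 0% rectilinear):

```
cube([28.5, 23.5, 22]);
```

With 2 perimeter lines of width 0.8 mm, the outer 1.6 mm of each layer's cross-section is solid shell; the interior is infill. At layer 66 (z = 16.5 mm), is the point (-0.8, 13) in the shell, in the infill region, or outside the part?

outside

At z = 16.5 mm: the cube is present — its section is the full 28.5×23.5 rectangle. Overall, the cross-section is a single solid region. The nearest boundary edge runs (0.00, 23.50)→(0.00, 0.00); distance from the point to it = 0.80 mm. The point is not inside any of the regions above, so it lies outside the cross-section (0.80 mm from the nearest boundary).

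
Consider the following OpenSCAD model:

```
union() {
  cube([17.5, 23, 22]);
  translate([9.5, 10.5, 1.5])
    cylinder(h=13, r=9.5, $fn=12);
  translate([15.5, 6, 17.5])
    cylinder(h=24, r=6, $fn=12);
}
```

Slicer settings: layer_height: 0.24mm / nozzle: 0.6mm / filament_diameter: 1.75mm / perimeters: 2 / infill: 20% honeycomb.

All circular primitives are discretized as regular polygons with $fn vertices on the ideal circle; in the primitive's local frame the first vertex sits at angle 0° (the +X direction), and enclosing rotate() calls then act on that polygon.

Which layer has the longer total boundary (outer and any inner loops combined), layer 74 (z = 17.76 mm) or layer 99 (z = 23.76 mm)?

layer 74 (z = 17.76 mm)

Layer 74 (z = 17.76): the cube (footprint 17.5×23) is included at this height (perimeter 81.00 mm); the cylinder at (9.5, 10.5) does not reach this height (z outside [1.5, 14.5]); the r=6 cylinder at (15.5, 6) contributes a regular 12-gon of circumradius 6 (perimeter = 2·12·6.000·sin(180°/12) = 37.27 mm); Merging all regions: the regions partially overlap (shared area 76.93 mm²), so the edge portions inside another operand are dropped and the merged outline is re-measured after clipping — boundary = 84.57 mm. So its perimeter = 84.57 mm. Layer 99 (z = 23.76): the cube is absent (z outside [0, 22]); the cylinder at (9.5, 10.5) is absent (z outside [1.5, 14.5]); the cylinder at (15.5, 6): section is a regular 12-gon, circumradius r=6 (perimeter = 2·12·6.000·sin(180°/12) = 37.27 mm); Merging all regions: only the r=6 cylinder at (15.5, 6) is present, so the union is just that shape — boundary = 37.27 mm. So its perimeter = 37.27 mm. Layer 74 is larger (84.57 vs 37.27 mm).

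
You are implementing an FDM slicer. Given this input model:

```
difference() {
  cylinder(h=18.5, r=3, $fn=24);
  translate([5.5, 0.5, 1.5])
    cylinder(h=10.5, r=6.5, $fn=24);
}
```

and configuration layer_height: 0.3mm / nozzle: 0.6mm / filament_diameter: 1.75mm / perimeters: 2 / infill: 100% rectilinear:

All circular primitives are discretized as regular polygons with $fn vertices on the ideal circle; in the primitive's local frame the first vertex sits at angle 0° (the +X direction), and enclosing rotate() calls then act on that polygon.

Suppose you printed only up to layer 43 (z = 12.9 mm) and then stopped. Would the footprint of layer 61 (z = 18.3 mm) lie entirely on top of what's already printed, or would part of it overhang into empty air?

entirely on top

Compare the two slices. At z = 12.9: the r=3 cylinder gives a regular 24-gon of circumradius 3 (constant along its height) (area = (24/2)·3.000²·sin(360°/24) = 27.95 mm²); the cylinder at (5.5, 0.5) is absent (z outside [1.5, 12]); Taking the first minus the rest: none of the subtracted shapes is present at this height, so the r=3 cylinder is unchanged — area = 27.95 mm². At z = 18.3: the r=3 cylinder contributes a regular 24-gon of circumradius 3 (area = (24/2)·3.000²·sin(360°/24) = 27.95 mm²); the cylinder at (5.5, 0.5) is absent (z outside [1.5, 12]); Taking the first minus the rest: none of the subtracted shapes is present at this height, so the r=3 cylinder is unchanged — area = 27.95 mm². Checking containment: the cross-section at z = 18.3 is a subset of the cross-section at z = 12.9.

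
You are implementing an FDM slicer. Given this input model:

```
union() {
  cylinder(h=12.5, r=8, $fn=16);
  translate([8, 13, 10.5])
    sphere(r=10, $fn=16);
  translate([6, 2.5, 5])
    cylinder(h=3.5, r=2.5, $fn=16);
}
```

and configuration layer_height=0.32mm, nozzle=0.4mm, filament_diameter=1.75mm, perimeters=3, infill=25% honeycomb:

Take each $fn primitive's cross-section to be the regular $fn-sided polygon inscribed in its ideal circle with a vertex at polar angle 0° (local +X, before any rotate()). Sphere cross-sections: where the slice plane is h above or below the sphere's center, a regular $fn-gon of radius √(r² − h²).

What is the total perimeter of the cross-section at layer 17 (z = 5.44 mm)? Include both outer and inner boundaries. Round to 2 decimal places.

At z = 5.44 mm: the r=8 cylinder contributes a regular 16-gon of circumradius 8 (perimeter = 2·16·8.000·sin(180°/16) = 49.94 mm); the r=10 sphere at (8, 13) slices to a regular 16-gon of circumradius 8.625 (√(r²−h²) with h=5.06 from center) (perimeter = 2·16·8.625·sin(180°/16) = 53.85 mm); the r=2.5 cylinder at (6, 2.5) contributes a regular 16-gon of circumradius 2.5 (perimeter = 2·16·2.500·sin(180°/16) = 15.61 mm); Combining (union): the regions partially overlap (shared area 20.52 mm²), so the edge portions inside another operand are dropped and the merged outline is re-measured after clipping — boundary = 90.54 mm. Overall, the cross-section is a single solid region. Total boundary length (outer) = 90.54 mm.

90.54 mm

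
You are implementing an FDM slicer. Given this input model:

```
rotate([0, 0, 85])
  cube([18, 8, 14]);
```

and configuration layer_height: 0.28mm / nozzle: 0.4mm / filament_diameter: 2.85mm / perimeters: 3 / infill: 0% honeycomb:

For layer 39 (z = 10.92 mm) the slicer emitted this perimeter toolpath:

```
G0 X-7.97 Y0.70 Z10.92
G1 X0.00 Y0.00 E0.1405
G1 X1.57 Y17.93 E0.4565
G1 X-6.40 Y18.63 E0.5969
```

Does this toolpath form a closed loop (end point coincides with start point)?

Start point (G0): (-7.97, 0.70). End point (last G1): the path does not return to the start — open.

no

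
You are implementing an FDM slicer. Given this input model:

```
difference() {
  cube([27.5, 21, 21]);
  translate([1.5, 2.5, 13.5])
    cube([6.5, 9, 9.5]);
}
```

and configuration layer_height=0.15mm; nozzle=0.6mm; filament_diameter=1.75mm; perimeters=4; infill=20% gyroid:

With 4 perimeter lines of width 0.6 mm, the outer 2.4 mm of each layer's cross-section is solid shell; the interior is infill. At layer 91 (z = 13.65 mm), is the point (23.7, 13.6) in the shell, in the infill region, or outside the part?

At z = 13.65 mm: the 27.5×21 cube contributes its full rectangle; the cube at (1.5, 2.5) is present — its section is the full 6.5×9 rectangle; Subtracting the remaining from the first: starting from the 27.5×21 cube, the 6.5×9 cube at (1.5, 2.5) lies wholly inside it (removes its full 58.50 mm² and its 31.00 mm outline becomes a hole wall) — 1 connected region with 1 hole. Overall, the cross-section is one region with 1 hole. The nearest boundary edge runs (27.50, 21.00)→(27.50, 0.00); distance from the point to it = 3.80 mm. The point is inside the cross-section and 3.80 mm from the nearest boundary — more than the 2.4 mm shell width (4 × 0.6), so it's in the infill interior.

infill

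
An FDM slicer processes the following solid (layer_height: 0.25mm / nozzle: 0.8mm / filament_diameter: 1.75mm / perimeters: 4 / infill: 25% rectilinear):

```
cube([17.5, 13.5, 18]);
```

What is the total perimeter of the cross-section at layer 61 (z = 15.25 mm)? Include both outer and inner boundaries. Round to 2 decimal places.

62.00 mm

At z = 15.25 mm: the cube is present — its section is the full 17.5×13.5 rectangle (perimeter 62.00 mm). Overall, the cross-section is a single solid region. Total boundary length (outer) = 62.00 mm.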